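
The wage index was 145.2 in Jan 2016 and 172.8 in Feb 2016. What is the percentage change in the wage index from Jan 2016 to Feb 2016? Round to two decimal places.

Change = (172.8 − 145.2) / 145.2 × 100
       = 27.6 / 145.2 × 100 = 19.0083%

19.01%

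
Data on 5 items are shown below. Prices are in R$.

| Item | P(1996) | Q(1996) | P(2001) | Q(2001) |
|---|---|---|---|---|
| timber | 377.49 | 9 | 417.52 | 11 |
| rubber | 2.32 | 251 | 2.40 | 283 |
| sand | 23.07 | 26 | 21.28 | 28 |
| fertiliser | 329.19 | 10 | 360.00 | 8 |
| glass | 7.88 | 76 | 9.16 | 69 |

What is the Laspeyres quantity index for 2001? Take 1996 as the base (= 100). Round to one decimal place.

101.9

Laspeyres quantity index uses base-period prices as weights.
ΣP(1996)·Q(2001) = 377.49×11 + 2.32×283 + 23.07×28 + 329.19×8 + 7.88×69 = 4152.39 + 656.56 + 645.96 + 2633.52 + 543.72 = 8632.15
ΣP(1996)·Q(1996) = 377.49×9 + 2.32×251 + 23.07×26 + 329.19×10 + 7.88×76 = 3397.41 + 582.32 + 599.82 + 3291.9 + 598.88 = 8470.33
Index = 8632.15 / 8470.33 × 100 = 101.9104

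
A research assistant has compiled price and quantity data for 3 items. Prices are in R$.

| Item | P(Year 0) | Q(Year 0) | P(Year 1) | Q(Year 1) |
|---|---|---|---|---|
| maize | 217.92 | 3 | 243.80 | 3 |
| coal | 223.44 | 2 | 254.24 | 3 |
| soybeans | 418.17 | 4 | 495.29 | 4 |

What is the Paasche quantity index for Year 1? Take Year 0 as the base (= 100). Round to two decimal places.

Paasche quantity index uses current-period prices as weights.
ΣP(Year 1)·Q(Year 1) = 243.80×3 + 254.24×3 + 495.29×4 = 731.4 + 762.72 + 1981.16 = 3475.28
ΣP(Year 1)·Q(Year 0) = 243.80×3 + 254.24×2 + 495.29×4 = 731.4 + 508.48 + 1981.16 = 3221.04
Index = 3475.28 / 3221.04 × 100 = 107.8931

107.89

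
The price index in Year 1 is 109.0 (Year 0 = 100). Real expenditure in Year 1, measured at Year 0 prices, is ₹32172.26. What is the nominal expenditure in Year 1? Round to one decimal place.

Nominal = Real × (Index/100) = 32172.26 × (109.0/100)
        = 32172.26 × 1.090 = 35067.7634

35067.8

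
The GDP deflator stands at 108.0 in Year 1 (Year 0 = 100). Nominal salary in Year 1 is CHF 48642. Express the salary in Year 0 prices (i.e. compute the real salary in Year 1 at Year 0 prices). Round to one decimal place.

Real = Nominal ÷ (Index/100) = 48642 ÷ (108.0/100)
     = 48642 ÷ 1.080 = 45038.8889

45038.9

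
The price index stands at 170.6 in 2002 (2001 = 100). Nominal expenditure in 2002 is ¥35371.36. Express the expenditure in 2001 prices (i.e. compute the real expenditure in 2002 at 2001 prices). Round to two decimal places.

20733.51

Real = Nominal ÷ (Index/100) = 35371.36 ÷ (170.6/100)
     = 35371.36 ÷ 1.706 = 20733.5053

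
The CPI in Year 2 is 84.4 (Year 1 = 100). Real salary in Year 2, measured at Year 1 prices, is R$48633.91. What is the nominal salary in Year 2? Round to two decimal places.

41047.02

Nominal = Real × (Index/100) = 48633.91 × (84.4/100)
        = 48633.91 × 0.844 = 41047.0200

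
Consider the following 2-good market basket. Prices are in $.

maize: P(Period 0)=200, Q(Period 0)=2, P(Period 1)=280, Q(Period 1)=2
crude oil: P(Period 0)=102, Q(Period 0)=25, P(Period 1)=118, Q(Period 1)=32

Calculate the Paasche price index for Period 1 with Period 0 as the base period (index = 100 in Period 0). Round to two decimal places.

Paasche price index uses current-period quantities as weights.
ΣP(Period 1)·Q(Period 1) = 280×2 + 118×32 = 560 + 3776 = 4336
ΣP(Period 0)·Q(Period 1) = 200×2 + 102×32 = 400 + 3264 = 3664
Index = 4336 / 3664 × 100 = 118.3406

118.34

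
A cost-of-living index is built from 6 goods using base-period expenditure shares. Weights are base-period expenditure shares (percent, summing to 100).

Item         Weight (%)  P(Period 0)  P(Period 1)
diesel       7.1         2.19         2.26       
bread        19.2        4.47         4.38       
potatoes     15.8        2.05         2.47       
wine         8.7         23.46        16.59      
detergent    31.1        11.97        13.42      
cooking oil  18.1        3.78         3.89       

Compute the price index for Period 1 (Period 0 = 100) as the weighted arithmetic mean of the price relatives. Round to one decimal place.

104.8

diesel: 7.1 × (2.26/2.19) = 7.1 × 1.031963 = 7.3269
bread: 19.2 × (4.38/4.47) = 19.2 × 0.979866 = 18.8134
potatoes: 15.8 × (2.47/2.05) = 15.8 × 1.204878 = 19.0371
wine: 8.7 × (16.59/23.46) = 8.7 × 0.707161 = 6.1523
detergent: 31.1 × (13.42/11.97) = 31.1 × 1.121136 = 34.8673
cooking oil: 18.1 × (3.89/3.78) = 18.1 × 1.029101 = 18.6267
Index = Σ wᵢ·(p₁ᵢ/p₀ᵢ) = 7.3269 + 18.8134 + 19.0371 + 6.1523 + 34.8673 + 18.6267 = 104.8238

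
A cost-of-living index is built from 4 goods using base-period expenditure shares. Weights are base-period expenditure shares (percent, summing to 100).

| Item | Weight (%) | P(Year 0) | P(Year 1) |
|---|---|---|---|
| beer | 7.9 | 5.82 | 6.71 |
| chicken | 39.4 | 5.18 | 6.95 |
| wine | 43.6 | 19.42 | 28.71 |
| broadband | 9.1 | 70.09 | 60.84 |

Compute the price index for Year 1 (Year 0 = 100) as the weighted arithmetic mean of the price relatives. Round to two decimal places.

134.33

beer: 7.9 × (6.71/5.82) = 7.9 × 1.152921 = 9.1081
chicken: 39.4 × (6.95/5.18) = 39.4 × 1.341699 = 52.8629
wine: 43.6 × (28.71/19.42) = 43.6 × 1.478373 = 64.4571
broadband: 9.1 × (60.84/70.09) = 9.1 × 0.868027 = 7.8990
Index = Σ wᵢ·(p₁ᵢ/p₀ᵢ) = 9.1081 + 52.8629 + 64.4571 + 7.8990 = 134.3271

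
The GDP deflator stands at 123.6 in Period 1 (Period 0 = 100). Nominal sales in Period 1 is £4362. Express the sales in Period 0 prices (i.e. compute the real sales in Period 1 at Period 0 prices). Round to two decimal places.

Real = Nominal ÷ (Index/100) = 4362 ÷ (123.6/100)
     = 4362 ÷ 1.236 = 3529.1262

3529.13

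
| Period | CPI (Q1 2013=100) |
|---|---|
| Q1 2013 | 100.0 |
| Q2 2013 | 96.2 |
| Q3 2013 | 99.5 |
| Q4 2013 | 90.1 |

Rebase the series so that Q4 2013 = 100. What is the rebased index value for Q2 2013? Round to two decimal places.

Rebased(Q2 2013) = 96.2 / 90.1 × 100 = 106.7703

106.77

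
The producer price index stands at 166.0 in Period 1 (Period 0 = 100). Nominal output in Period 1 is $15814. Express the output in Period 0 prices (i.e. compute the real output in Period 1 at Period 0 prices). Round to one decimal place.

Real = Nominal ÷ (Index/100) = 15814 ÷ (166.0/100)
     = 15814 ÷ 1.660 = 9526.5060

9526.5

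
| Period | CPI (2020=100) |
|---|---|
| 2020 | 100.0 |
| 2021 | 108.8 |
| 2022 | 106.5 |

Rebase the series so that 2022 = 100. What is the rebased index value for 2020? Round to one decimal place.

93.9

Rebased(2020) = 100.0 / 106.5 × 100 = 93.8967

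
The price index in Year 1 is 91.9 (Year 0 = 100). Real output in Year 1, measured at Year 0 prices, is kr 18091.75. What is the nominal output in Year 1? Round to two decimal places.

Nominal = Real × (Index/100) = 18091.75 × (91.9/100)
        = 18091.75 × 0.919 = 16626.3183

16626.32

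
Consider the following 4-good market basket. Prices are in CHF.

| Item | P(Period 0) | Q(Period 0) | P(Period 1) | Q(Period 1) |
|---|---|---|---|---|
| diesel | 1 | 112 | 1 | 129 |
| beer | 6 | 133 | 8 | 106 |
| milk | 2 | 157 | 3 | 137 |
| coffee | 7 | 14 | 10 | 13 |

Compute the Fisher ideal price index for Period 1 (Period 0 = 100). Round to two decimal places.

134.75

Laspeyres component (base-period weights):
ΣP(Period 1)Q(Period 0) = 1×112 + 8×133 + 3×157 + 10×14 = 112 + 1064 + 471 + 140 = 1787
ΣP(Period 0)Q(Period 0) = 1×112 + 6×133 + 2×157 + 7×14 = 112 + 798 + 314 + 98 = 1322
L = 1787 / 1322 × 100 = 135.1740
Paasche component (current-period weights):
ΣP(Period 1)Q(Period 1) = 1×129 + 8×106 + 3×137 + 10×13 = 129 + 848 + 411 + 130 = 1518
ΣP(Period 0)Q(Period 1) = 1×129 + 6×106 + 2×137 + 7×13 = 129 + 636 + 274 + 91 = 1130
P = 1518 / 1130 × 100 = 134.3363
Fisher = √(L × P) = √(135.1740 × 134.3363) = 134.7545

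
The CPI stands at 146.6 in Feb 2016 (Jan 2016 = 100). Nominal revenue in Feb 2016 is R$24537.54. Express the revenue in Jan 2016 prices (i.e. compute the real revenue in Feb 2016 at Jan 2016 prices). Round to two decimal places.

16737.75

Real = Nominal ÷ (Index/100) = 24537.54 ÷ (146.6/100)
     = 24537.54 ÷ 1.466 = 16737.7490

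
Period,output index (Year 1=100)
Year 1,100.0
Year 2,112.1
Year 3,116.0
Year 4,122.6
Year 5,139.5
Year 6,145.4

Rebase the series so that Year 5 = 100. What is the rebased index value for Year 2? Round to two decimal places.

Rebased(Year 2) = 112.1 / 139.5 × 100 = 80.3584

80.36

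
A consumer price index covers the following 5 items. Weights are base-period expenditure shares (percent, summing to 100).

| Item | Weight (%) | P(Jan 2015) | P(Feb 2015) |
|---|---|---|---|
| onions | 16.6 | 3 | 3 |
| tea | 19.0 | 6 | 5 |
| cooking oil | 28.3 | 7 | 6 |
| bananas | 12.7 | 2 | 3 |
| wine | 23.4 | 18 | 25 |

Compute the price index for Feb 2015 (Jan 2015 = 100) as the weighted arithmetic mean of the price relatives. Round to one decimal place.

108.2

onions: 16.6 × (3/3) = 16.6 × 1.000000 = 16.6000
tea: 19.0 × (5/6) = 19.0 × 0.833333 = 15.8333
cooking oil: 28.3 × (6/7) = 28.3 × 0.857143 = 24.2571
bananas: 12.7 × (3/2) = 12.7 × 1.500000 = 19.0500
wine: 23.4 × (25/18) = 23.4 × 1.388889 = 32.5000
Index = Σ wᵢ·(p₁ᵢ/p₀ᵢ) = 16.6000 + 15.8333 + 24.2571 + 19.0500 + 32.5000 = 108.2405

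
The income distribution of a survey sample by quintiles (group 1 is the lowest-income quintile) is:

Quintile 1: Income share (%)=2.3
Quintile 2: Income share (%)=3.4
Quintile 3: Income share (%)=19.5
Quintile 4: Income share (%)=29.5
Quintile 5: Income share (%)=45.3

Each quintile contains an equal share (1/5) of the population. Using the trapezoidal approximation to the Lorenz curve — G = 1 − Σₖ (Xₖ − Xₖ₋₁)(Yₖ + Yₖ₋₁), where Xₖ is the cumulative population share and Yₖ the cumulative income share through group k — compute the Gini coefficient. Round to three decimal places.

Cumulative income shares Yₖ: 0.0230, 0.0570, 0.2520, 0.5470, 1.0000
Σ (Xₖ−Xₖ₋₁)(Yₖ+Yₖ₋₁) = (1/5)(0.0230+0.0000) + (1/5)(0.0570+0.0230) + (1/5)(0.2520+0.0570) + (1/5)(0.5470+0.2520) + (1/5)(1.0000+0.5470)
  = 0.0046 + 0.0160 + 0.0618 + 0.1598 + 0.3094 = 0.5516
G = 1 − 0.5516 = 0.4484

0.448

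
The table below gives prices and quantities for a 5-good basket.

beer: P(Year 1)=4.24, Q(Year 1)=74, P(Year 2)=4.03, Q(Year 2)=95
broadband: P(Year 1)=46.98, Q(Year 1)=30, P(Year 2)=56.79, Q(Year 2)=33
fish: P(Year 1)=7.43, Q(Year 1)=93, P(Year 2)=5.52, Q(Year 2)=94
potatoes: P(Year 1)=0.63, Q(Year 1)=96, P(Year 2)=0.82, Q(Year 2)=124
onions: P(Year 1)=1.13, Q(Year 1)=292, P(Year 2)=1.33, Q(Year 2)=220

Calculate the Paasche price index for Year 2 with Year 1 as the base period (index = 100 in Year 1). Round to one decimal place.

Paasche price index uses current-period quantities as weights.
ΣP(Year 2)·Q(Year 2) = 4.03×95 + 56.79×33 + 5.52×94 + 0.82×124 + 1.33×220 = 382.85 + 1874.07 + 518.88 + 101.68 + 292.6 = 3170.08
ΣP(Year 1)·Q(Year 2) = 4.24×95 + 46.98×33 + 7.43×94 + 0.63×124 + 1.13×220 = 402.8 + 1550.34 + 698.42 + 78.12 + 248.6 = 2978.28
Index = 3170.08 / 2978.28 × 100 = 106.4400

106.4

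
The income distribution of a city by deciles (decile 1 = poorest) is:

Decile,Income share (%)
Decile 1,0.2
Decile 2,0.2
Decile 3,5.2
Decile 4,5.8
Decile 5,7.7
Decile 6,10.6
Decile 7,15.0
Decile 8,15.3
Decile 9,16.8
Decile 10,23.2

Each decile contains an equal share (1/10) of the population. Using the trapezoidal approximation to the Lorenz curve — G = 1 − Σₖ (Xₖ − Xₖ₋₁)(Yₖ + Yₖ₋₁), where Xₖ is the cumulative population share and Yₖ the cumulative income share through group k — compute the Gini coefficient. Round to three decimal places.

Cumulative income shares Yₖ: 0.0020, 0.0040, 0.0560, 0.1140, 0.1910, 0.2970, 0.4470, 0.6000, 0.7680, 1.0000
Σ (Xₖ−Xₖ₋₁)(Yₖ+Yₖ₋₁) = (1/10)(0.0020+0.0000) + (1/10)(0.0040+0.0020) + (1/10)(0.0560+0.0040) + (1/10)(0.1140+0.0560) + (1/10)(0.1910+0.1140) + (1/10)(0.2970+0.1910) + (1/10)(0.4470+0.2970) + (1/10)(0.6000+0.4470) + (1/10)(0.7680+0.6000) + (1/10)(1.0000+0.7680)
  = 0.0002 + 0.0006 + 0.0060 + 0.0170 + 0.0305 + 0.0488 + 0.0744 + 0.1047 + 0.1368 + 0.1768 = 0.5958
G = 1 − 0.5958 = 0.4042

0.404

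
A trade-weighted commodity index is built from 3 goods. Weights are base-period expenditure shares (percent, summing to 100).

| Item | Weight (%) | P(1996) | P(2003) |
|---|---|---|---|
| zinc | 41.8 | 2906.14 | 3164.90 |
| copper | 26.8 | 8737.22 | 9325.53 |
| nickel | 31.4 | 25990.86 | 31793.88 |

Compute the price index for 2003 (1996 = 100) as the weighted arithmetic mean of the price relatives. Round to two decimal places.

zinc: 41.8 × (3164.90/2906.14) = 41.8 × 1.089039 = 45.5218
copper: 26.8 × (9325.53/8737.22) = 26.8 × 1.067334 = 28.6045
nickel: 31.4 × (31793.88/25990.86) = 31.4 × 1.223272 = 38.4107
Index = Σ wᵢ·(p₁ᵢ/p₀ᵢ) = 45.5218 + 28.6045 + 38.4107 = 112.5371

112.54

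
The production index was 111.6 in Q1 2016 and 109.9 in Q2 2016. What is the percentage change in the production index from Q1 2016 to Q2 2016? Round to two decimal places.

-1.52%

Change = (109.9 − 111.6) / 111.6 × 100
       = -1.7 / 111.6 × 100 = -1.5233%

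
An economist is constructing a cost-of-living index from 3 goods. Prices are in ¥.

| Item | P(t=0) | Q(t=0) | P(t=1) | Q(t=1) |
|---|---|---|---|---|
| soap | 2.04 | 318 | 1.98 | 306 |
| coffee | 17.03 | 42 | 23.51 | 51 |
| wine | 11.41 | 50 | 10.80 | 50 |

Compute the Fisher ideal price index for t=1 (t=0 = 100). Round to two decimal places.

Laspeyres component (base-period weights):
ΣP(t=1)Q(t=0) = 1.98×318 + 23.51×42 + 10.80×50 = 629.64 + 987.42 + 540 = 2157.06
ΣP(t=0)Q(t=0) = 2.04×318 + 17.03×42 + 11.41×50 = 648.72 + 715.26 + 570.5 = 1934.48
L = 2157.06 / 1934.48 × 100 = 111.5059
Paasche component (current-period weights):
ΣP(t=1)Q(t=1) = 1.98×306 + 23.51×51 + 10.80×50 = 605.88 + 1199.01 + 540 = 2344.89
ΣP(t=0)Q(t=1) = 2.04×306 + 17.03×51 + 11.41×50 = 624.24 + 868.53 + 570.5 = 2063.27
P = 2344.89 / 2063.27 × 100 = 113.6492
Fisher = √(L × P) = √(111.5059 × 113.6492) = 112.5725

112.57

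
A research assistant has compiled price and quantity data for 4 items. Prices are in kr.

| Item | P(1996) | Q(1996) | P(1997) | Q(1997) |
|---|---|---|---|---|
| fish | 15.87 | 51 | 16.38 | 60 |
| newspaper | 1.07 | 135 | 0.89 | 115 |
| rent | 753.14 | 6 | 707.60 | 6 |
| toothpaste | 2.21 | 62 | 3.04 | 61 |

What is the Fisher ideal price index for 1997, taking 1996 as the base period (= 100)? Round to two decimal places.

96.18

Laspeyres component (base-period weights):
ΣP(1997)Q(1996) = 16.38×51 + 0.89×135 + 707.60×6 + 3.04×62 = 835.38 + 120.15 + 4245.6 + 188.48 = 5389.61
ΣP(1996)Q(1996) = 15.87×51 + 1.07×135 + 753.14×6 + 2.21×62 = 809.37 + 144.45 + 4518.84 + 137.02 = 5609.68
L = 5389.61 / 5609.68 × 100 = 96.0770
Paasche component (current-period weights):
ΣP(1997)Q(1997) = 16.38×60 + 0.89×115 + 707.60×6 + 3.04×61 = 982.8 + 102.35 + 4245.6 + 185.44 = 5516.19
ΣP(1996)Q(1997) = 15.87×60 + 1.07×115 + 753.14×6 + 2.21×61 = 952.2 + 123.05 + 4518.84 + 134.81 = 5728.9
P = 5516.19 / 5728.9 × 100 = 96.2871
Fisher = √(L × P) = √(96.0770 × 96.2871) = 96.1820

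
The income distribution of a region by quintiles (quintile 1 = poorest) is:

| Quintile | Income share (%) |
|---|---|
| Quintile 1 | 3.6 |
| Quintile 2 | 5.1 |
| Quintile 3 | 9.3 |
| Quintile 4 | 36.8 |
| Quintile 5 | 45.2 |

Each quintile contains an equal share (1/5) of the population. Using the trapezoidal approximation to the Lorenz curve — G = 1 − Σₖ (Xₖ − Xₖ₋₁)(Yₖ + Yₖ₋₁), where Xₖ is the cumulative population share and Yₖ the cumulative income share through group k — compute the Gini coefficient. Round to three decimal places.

Cumulative income shares Yₖ: 0.0360, 0.0870, 0.1800, 0.5480, 1.0000
Σ (Xₖ−Xₖ₋₁)(Yₖ+Yₖ₋₁) = (1/5)(0.0360+0.0000) + (1/5)(0.0870+0.0360) + (1/5)(0.1800+0.0870) + (1/5)(0.5480+0.1800) + (1/5)(1.0000+0.5480)
  = 0.0072 + 0.0246 + 0.0534 + 0.1456 + 0.3096 = 0.5404
G = 1 − 0.5404 = 0.4596

0.460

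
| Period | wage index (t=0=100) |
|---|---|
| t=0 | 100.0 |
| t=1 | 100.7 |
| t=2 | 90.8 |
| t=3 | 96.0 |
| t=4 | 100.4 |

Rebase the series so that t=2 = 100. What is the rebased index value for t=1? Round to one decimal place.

Rebased(t=1) = 100.7 / 90.8 × 100 = 110.9031

110.9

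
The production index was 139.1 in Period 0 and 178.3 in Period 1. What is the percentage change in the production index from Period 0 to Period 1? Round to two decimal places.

Change = (178.3 − 139.1) / 139.1 × 100
       = 39.2 / 139.1 × 100 = 28.1812%

28.18%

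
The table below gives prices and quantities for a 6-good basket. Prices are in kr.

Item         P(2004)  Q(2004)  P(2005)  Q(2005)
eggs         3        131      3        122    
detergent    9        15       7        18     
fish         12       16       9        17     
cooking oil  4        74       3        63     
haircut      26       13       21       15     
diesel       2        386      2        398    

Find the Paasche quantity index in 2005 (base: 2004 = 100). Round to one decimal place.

101.9

Paasche quantity index uses current-period prices as weights.
ΣP(2005)·Q(2005) = 3×122 + 7×18 + 9×17 + 3×63 + 21×15 + 2×398 = 366 + 126 + 153 + 189 + 315 + 796 = 1945
ΣP(2005)·Q(2004) = 3×131 + 7×15 + 9×16 + 3×74 + 21×13 + 2×386 = 393 + 105 + 144 + 222 + 273 + 772 = 1909
Index = 1945 / 1909 × 100 = 101.8858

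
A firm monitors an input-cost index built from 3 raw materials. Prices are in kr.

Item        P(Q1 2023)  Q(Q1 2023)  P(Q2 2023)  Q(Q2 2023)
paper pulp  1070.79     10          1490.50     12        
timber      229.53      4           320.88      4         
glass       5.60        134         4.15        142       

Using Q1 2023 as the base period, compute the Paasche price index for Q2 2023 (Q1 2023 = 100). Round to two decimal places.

Paasche price index uses current-period quantities as weights.
ΣP(Q2 2023)·Q(Q2 2023) = 1490.50×12 + 320.88×4 + 4.15×142 = 17886 + 1283.52 + 589.3 = 19758.82
ΣP(Q1 2023)·Q(Q2 2023) = 1070.79×12 + 229.53×4 + 5.60×142 = 12849.48 + 918.12 + 795.2 = 14562.8
Index = 19758.82 / 14562.8 × 100 = 135.6801

135.68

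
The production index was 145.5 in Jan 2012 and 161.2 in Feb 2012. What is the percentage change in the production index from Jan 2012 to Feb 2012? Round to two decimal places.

10.79%

Change = (161.2 − 145.5) / 145.5 × 100
       = 15.7 / 145.5 × 100 = 10.7904%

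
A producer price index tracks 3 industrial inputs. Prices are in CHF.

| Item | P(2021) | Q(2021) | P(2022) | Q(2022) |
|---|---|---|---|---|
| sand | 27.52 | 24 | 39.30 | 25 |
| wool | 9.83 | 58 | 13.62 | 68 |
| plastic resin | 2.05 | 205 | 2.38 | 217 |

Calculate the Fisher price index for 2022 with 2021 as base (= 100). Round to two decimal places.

134.59

Laspeyres component (base-period weights):
ΣP(2022)Q(2021) = 39.30×24 + 13.62×58 + 2.38×205 = 943.2 + 789.96 + 487.9 = 2221.06
ΣP(2021)Q(2021) = 27.52×24 + 9.83×58 + 2.05×205 = 660.48 + 570.14 + 420.25 = 1650.87
L = 2221.06 / 1650.87 × 100 = 134.5388
Paasche component (current-period weights):
ΣP(2022)Q(2022) = 39.30×25 + 13.62×68 + 2.38×217 = 982.5 + 926.16 + 516.46 = 2425.12
ΣP(2021)Q(2022) = 27.52×25 + 9.83×68 + 2.05×217 = 688 + 668.44 + 444.85 = 1801.29
P = 2425.12 / 1801.29 × 100 = 134.6324
Fisher = √(L × P) = √(134.5388 × 134.6324) = 134.5856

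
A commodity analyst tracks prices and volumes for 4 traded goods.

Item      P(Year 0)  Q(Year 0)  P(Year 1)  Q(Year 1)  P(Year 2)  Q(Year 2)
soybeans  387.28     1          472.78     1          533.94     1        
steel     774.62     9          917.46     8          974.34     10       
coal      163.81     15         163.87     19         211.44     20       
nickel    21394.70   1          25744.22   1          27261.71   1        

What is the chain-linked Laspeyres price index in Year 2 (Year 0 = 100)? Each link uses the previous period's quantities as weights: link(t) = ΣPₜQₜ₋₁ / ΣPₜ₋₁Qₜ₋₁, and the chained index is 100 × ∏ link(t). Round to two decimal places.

127.81

Link Year 0→Year 1:
ΣP(Year 1)Q(Year 0) = 472.78×1 + 917.46×9 + 163.87×15 + 25744.22×1 = 472.78 + 8257.14 + 2458.05 + 25744.22 = 36932.19
ΣP(Year 0)Q(Year 0) = 387.28×1 + 774.62×9 + 163.81×15 + 21394.70×1 = 387.28 + 6971.58 + 2457.15 + 21394.7 = 31210.71
link = 36932.19/31210.71 = 1.183318
Link Year 1→Year 2:
ΣP(Year 2)Q(Year 1) = 533.94×1 + 974.34×8 + 211.44×19 + 27261.71×1 = 533.94 + 7794.72 + 4017.36 + 27261.71 = 39607.73
ΣP(Year 1)Q(Year 1) = 472.78×1 + 917.46×8 + 163.87×19 + 25744.22×1 = 472.78 + 7339.68 + 3113.53 + 25744.22 = 36670.21
link = 39607.73/36670.21 = 1.080106
Chained index = 100 × 1.183318 × 1.080106 = 127.8109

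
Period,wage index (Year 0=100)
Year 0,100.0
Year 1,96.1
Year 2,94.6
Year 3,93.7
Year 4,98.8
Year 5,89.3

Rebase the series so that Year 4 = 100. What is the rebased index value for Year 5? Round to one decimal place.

Rebased(Year 5) = 89.3 / 98.8 × 100 = 90.3846

90.4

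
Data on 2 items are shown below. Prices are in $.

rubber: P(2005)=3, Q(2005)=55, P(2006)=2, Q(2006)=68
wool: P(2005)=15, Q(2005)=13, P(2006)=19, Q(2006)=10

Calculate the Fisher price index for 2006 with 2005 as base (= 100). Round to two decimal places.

Laspeyres component (base-period weights):
ΣP(2006)Q(2005) = 2×55 + 19×13 = 110 + 247 = 357
ΣP(2005)Q(2005) = 3×55 + 15×13 = 165 + 195 = 360
L = 357 / 360 × 100 = 99.1667
Paasche component (current-period weights):
ΣP(2006)Q(2006) = 2×68 + 19×10 = 136 + 190 = 326
ΣP(2005)Q(2006) = 3×68 + 15×10 = 204 + 150 = 354
P = 326 / 354 × 100 = 92.0904
Fisher = √(L × P) = √(99.1667 × 92.0904) = 95.5631

95.56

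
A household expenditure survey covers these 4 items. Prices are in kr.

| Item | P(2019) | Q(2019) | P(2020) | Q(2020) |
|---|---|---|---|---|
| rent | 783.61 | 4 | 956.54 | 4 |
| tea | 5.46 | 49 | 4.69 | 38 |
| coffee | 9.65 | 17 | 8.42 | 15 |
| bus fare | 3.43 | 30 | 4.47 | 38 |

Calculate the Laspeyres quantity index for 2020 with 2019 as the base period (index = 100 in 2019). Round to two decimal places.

98.58

Laspeyres quantity index uses base-period prices as weights.
ΣP(2019)·Q(2020) = 783.61×4 + 5.46×38 + 9.65×15 + 3.43×38 = 3134.44 + 207.48 + 144.75 + 130.34 = 3617.01
ΣP(2019)·Q(2019) = 783.61×4 + 5.46×49 + 9.65×17 + 3.43×30 = 3134.44 + 267.54 + 164.05 + 102.9 = 3668.93
Index = 3617.01 / 3668.93 × 100 = 98.5849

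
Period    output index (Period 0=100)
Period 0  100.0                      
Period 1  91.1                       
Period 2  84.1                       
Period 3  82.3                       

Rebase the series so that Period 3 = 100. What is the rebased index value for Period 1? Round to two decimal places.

110.69

Rebased(Period 1) = 91.1 / 82.3 × 100 = 110.6926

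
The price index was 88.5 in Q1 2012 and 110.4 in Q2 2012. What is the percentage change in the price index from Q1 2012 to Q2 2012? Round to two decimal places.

24.75%

Change = (110.4 − 88.5) / 88.5 × 100
       = 21.9 / 88.5 × 100 = 24.7458%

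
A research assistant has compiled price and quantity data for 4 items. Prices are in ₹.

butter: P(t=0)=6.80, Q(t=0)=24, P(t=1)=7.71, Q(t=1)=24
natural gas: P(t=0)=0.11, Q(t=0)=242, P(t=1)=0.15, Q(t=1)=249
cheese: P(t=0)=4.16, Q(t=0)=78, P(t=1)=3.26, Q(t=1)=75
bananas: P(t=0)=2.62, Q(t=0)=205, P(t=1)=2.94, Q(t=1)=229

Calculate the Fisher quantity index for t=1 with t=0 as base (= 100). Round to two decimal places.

Laspeyres component (base-period weights):
ΣP(t=0)Q(t=1) = 6.80×24 + 0.11×249 + 4.16×75 + 2.62×229 = 163.2 + 27.39 + 312 + 599.98 = 1102.57
ΣP(t=0)Q(t=0) = 6.80×24 + 0.11×242 + 4.16×78 + 2.62×205 = 163.2 + 26.62 + 324.48 + 537.1 = 1051.4
L = 1102.57 / 1051.4 × 100 = 104.8668
Paasche component (current-period weights):
ΣP(t=1)Q(t=1) = 7.71×24 + 0.15×249 + 3.26×75 + 2.94×229 = 185.04 + 37.35 + 244.5 + 673.26 = 1140.15
ΣP(t=1)Q(t=0) = 7.71×24 + 0.15×242 + 3.26×78 + 2.94×205 = 185.04 + 36.3 + 254.28 + 602.7 = 1078.32
P = 1140.15 / 1078.32 × 100 = 105.7339
Fisher = √(L × P) = √(104.8668 × 105.7339) = 105.2995

105.30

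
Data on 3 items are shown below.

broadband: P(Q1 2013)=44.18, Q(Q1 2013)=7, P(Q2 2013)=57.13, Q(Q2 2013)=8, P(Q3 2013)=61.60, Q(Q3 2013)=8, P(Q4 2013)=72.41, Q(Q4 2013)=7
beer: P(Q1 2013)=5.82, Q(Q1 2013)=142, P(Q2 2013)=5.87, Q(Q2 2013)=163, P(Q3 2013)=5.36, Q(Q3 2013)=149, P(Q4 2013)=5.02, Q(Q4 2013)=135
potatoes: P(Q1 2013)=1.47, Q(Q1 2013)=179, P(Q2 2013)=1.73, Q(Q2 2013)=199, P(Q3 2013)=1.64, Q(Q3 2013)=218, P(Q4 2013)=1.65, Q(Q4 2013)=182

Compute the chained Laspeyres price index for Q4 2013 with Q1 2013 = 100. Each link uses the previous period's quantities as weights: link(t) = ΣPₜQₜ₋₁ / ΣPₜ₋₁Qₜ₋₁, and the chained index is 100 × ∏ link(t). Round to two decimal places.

108.67

Link Q1 2013→Q2 2013:
ΣP(Q2 2013)Q(Q1 2013) = 57.13×7 + 5.87×142 + 1.73×179 = 399.91 + 833.54 + 309.67 = 1543.12
ΣP(Q1 2013)Q(Q1 2013) = 44.18×7 + 5.82×142 + 1.47×179 = 309.26 + 826.44 + 263.13 = 1398.83
link = 1543.12/1398.83 = 1.103150
Link Q2 2013→Q3 2013:
ΣP(Q3 2013)Q(Q2 2013) = 61.60×8 + 5.36×163 + 1.64×199 = 492.8 + 873.68 + 326.36 = 1692.84
ΣP(Q2 2013)Q(Q2 2013) = 57.13×8 + 5.87×163 + 1.73×199 = 457.04 + 956.81 + 344.27 = 1758.12
link = 1692.84/1758.12 = 0.962869
Link Q3 2013→Q4 2013:
ΣP(Q4 2013)Q(Q3 2013) = 72.41×8 + 5.02×149 + 1.65×218 = 579.28 + 747.98 + 359.7 = 1686.96
ΣP(Q3 2013)Q(Q3 2013) = 61.60×8 + 5.36×149 + 1.64×218 = 492.8 + 798.64 + 357.52 = 1648.96
link = 1686.96/1648.96 = 1.023045
Chained index = 100 × 1.103150 × 0.962869 × 1.023045 = 108.6668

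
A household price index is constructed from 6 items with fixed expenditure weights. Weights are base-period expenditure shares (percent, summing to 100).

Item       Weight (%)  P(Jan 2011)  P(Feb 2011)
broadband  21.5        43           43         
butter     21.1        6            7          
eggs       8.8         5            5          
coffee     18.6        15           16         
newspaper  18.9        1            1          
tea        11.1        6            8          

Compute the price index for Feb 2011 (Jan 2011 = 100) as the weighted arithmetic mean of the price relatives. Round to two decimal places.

108.46

broadband: 21.5 × (43/43) = 21.5 × 1.000000 = 21.5000
butter: 21.1 × (7/6) = 21.1 × 1.166667 = 24.6167
eggs: 8.8 × (5/5) = 8.8 × 1.000000 = 8.8000
coffee: 18.6 × (16/15) = 18.6 × 1.066667 = 19.8400
newspaper: 18.9 × (1/1) = 18.9 × 1.000000 = 18.9000
tea: 11.1 × (8/6) = 11.1 × 1.333333 = 14.8000
Index = Σ wᵢ·(p₁ᵢ/p₀ᵢ) = 21.5000 + 24.6167 + 8.8000 + 19.8400 + 18.9000 + 14.8000 = 108.4567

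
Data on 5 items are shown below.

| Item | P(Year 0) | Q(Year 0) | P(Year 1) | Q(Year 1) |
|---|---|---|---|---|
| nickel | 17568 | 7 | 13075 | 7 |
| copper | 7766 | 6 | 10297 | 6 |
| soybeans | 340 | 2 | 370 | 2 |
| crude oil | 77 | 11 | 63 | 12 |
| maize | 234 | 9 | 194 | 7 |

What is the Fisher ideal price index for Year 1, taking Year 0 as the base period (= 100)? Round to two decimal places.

90.36

Laspeyres component (base-period weights):
ΣP(Year 1)Q(Year 0) = 13075×7 + 10297×6 + 370×2 + 63×11 + 194×9 = 91525 + 61782 + 740 + 693 + 1746 = 156486
ΣP(Year 0)Q(Year 0) = 17568×7 + 7766×6 + 340×2 + 77×11 + 234×9 = 122976 + 46596 + 680 + 847 + 2106 = 173205
L = 156486 / 173205 × 100 = 90.3473
Paasche component (current-period weights):
ΣP(Year 1)Q(Year 1) = 13075×7 + 10297×6 + 370×2 + 63×12 + 194×7 = 91525 + 61782 + 740 + 756 + 1358 = 156161
ΣP(Year 0)Q(Year 1) = 17568×7 + 7766×6 + 340×2 + 77×12 + 234×7 = 122976 + 46596 + 680 + 924 + 1638 = 172814
P = 156161 / 172814 × 100 = 90.3636
Fisher = √(L × P) = √(90.3473 × 90.3636) = 90.3555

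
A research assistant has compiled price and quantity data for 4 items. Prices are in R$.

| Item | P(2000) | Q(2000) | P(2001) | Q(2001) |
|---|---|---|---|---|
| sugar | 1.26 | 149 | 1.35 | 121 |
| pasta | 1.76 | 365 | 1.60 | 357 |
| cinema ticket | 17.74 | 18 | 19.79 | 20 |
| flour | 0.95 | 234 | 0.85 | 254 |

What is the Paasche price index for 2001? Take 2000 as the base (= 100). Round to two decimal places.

Paasche price index uses current-period quantities as weights.
ΣP(2001)·Q(2001) = 1.35×121 + 1.60×357 + 19.79×20 + 0.85×254 = 163.35 + 571.2 + 395.8 + 215.9 = 1346.25
ΣP(2000)·Q(2001) = 1.26×121 + 1.76×357 + 17.74×20 + 0.95×254 = 152.46 + 628.32 + 354.8 + 241.3 = 1376.88
Index = 1346.25 / 1376.88 × 100 = 97.7754

97.78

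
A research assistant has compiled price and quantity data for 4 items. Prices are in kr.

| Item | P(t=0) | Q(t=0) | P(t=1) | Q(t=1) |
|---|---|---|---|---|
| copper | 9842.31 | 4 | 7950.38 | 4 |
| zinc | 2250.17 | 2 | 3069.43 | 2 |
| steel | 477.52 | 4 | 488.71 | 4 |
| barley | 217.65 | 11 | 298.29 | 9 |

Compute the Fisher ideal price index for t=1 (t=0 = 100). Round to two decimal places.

89.41

Laspeyres component (base-period weights):
ΣP(t=1)Q(t=0) = 7950.38×4 + 3069.43×2 + 488.71×4 + 298.29×11 = 31801.52 + 6138.86 + 1954.84 + 3281.19 = 43176.41
ΣP(t=0)Q(t=0) = 9842.31×4 + 2250.17×2 + 477.52×4 + 217.65×11 = 39369.24 + 4500.34 + 1910.08 + 2394.15 = 48173.81
L = 43176.41 / 48173.81 × 100 = 89.6263
Paasche component (current-period weights):
ΣP(t=1)Q(t=1) = 7950.38×4 + 3069.43×2 + 488.71×4 + 298.29×9 = 31801.52 + 6138.86 + 1954.84 + 2684.61 = 42579.83
ΣP(t=0)Q(t=1) = 9842.31×4 + 2250.17×2 + 477.52×4 + 217.65×9 = 39369.24 + 4500.34 + 1910.08 + 1958.85 = 47738.51
P = 42579.83 / 47738.51 × 100 = 89.1939
Fisher = √(L × P) = √(89.6263 × 89.1939) = 89.4098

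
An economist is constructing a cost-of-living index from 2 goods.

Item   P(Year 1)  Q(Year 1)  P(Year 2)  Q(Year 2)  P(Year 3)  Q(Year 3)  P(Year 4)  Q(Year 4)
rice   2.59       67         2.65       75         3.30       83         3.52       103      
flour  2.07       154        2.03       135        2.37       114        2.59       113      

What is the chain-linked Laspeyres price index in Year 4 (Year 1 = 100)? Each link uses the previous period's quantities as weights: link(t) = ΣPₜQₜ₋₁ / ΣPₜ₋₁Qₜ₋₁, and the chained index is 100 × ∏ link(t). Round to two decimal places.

Link Year 1→Year 2:
ΣP(Year 2)Q(Year 1) = 2.65×67 + 2.03×154 = 177.55 + 312.62 = 490.17
ΣP(Year 1)Q(Year 1) = 2.59×67 + 2.07×154 = 173.53 + 318.78 = 492.31
link = 490.17/492.31 = 0.995653
Link Year 2→Year 3:
ΣP(Year 3)Q(Year 2) = 3.30×75 + 2.37×135 = 247.5 + 319.95 = 567.45
ΣP(Year 2)Q(Year 2) = 2.65×75 + 2.03×135 = 198.75 + 274.05 = 472.8
link = 567.45/472.8 = 1.200190
Link Year 3→Year 4:
ΣP(Year 4)Q(Year 3) = 3.52×83 + 2.59×114 = 292.16 + 295.26 = 587.42
ΣP(Year 3)Q(Year 3) = 3.30×83 + 2.37×114 = 273.9 + 270.18 = 544.08
link = 587.42/544.08 = 1.079657
Chained index = 100 × 0.995653 × 1.200190 × 1.079657 = 129.0162

129.02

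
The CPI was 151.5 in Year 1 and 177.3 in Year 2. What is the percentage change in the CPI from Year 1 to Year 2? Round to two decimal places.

17.03%

Change = (177.3 − 151.5) / 151.5 × 100
       = 25.8 / 151.5 × 100 = 17.0297%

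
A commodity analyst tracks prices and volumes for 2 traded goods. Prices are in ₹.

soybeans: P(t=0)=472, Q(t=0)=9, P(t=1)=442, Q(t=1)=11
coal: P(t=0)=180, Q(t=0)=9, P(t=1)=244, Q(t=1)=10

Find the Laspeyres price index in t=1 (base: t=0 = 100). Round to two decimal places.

Laspeyres price index uses base-period quantities as weights.
ΣP(t=1)·Q(t=0) = 442×9 + 244×9 = 3978 + 2196 = 6174
ΣP(t=0)·Q(t=0) = 472×9 + 180×9 = 4248 + 1620 = 5868
Index = 6174 / 5868 × 100 = 105.2147

105.21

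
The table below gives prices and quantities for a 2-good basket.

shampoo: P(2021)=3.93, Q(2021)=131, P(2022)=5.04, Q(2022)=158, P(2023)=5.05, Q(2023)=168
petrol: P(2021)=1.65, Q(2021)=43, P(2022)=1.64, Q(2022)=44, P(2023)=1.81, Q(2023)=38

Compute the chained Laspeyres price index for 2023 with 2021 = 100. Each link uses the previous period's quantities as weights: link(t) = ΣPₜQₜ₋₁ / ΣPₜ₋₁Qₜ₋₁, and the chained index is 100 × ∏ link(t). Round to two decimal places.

Link 2021→2022:
ΣP(2022)Q(2021) = 5.04×131 + 1.64×43 = 660.24 + 70.52 = 730.76
ΣP(2021)Q(2021) = 3.93×131 + 1.65×43 = 514.83 + 70.95 = 585.78
link = 730.76/585.78 = 1.247499
Link 2022→2023:
ΣP(2023)Q(2022) = 5.05×158 + 1.81×44 = 797.9 + 79.64 = 877.54
ΣP(2022)Q(2022) = 5.04×158 + 1.64×44 = 796.32 + 72.16 = 868.48
link = 877.54/868.48 = 1.010432
Chained index = 100 × 1.247499 × 1.010432 = 126.0513

126.05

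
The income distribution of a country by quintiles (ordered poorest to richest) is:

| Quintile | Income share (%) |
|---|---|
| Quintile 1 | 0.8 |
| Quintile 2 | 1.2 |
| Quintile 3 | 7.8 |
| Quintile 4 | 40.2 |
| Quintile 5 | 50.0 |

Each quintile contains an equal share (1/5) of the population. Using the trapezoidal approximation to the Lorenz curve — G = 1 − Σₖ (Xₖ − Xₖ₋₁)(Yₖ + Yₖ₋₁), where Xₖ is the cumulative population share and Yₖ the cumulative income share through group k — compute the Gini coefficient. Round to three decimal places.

0.550

Cumulative income shares Yₖ: 0.0080, 0.0200, 0.0980, 0.5000, 1.0000
Σ (Xₖ−Xₖ₋₁)(Yₖ+Yₖ₋₁) = (1/5)(0.0080+0.0000) + (1/5)(0.0200+0.0080) + (1/5)(0.0980+0.0200) + (1/5)(0.5000+0.0980) + (1/5)(1.0000+0.5000)
  = 0.0016 + 0.0056 + 0.0236 + 0.1196 + 0.3000 = 0.4504
G = 1 − 0.4504 = 0.5496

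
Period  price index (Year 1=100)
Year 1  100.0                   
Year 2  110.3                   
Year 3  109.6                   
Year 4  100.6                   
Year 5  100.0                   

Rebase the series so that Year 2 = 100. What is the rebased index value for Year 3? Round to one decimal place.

Rebased(Year 3) = 109.6 / 110.3 × 100 = 99.3654

99.4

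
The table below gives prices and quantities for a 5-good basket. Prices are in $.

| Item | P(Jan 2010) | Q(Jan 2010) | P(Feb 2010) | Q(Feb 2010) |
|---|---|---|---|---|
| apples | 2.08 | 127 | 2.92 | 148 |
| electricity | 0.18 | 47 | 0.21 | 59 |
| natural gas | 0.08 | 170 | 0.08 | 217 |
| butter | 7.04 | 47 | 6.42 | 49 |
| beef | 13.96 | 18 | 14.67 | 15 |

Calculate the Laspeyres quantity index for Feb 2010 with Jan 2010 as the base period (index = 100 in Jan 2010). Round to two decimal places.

Laspeyres quantity index uses base-period prices as weights.
ΣP(Jan 2010)·Q(Feb 2010) = 2.08×148 + 0.18×59 + 0.08×217 + 7.04×49 + 13.96×15 = 307.84 + 10.62 + 17.36 + 344.96 + 209.4 = 890.18
ΣP(Jan 2010)·Q(Jan 2010) = 2.08×127 + 0.18×47 + 0.08×170 + 7.04×47 + 13.96×18 = 264.16 + 8.46 + 13.6 + 330.88 + 251.28 = 868.38
Index = 890.18 / 868.38 × 100 = 102.5104

102.51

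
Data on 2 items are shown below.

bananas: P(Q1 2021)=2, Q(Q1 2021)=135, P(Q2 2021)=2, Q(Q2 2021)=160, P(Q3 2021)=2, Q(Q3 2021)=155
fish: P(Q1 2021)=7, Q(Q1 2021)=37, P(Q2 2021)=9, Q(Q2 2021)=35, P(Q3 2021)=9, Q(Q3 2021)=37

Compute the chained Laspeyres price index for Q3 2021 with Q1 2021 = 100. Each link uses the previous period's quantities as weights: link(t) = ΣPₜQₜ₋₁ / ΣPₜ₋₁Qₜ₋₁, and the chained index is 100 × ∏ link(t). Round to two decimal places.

113.99

Link Q1 2021→Q2 2021:
ΣP(Q2 2021)Q(Q1 2021) = 2×135 + 9×37 = 270 + 333 = 603
ΣP(Q1 2021)Q(Q1 2021) = 2×135 + 7×37 = 270 + 259 = 529
link = 603/529 = 1.139887
Link Q2 2021→Q3 2021:
ΣP(Q3 2021)Q(Q2 2021) = 2×160 + 9×35 = 320 + 315 = 635
ΣP(Q2 2021)Q(Q2 2021) = 2×160 + 9×35 = 320 + 315 = 635
link = 635/635 = 1.000000
Chained index = 100 × 1.139887 × 1.000000 = 113.9887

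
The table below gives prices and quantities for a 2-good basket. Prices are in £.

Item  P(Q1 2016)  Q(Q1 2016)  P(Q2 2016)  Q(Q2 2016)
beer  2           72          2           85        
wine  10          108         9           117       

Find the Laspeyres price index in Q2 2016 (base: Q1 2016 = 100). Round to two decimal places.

91.18

Laspeyres price index uses base-period quantities as weights.
ΣP(Q2 2016)·Q(Q1 2016) = 2×72 + 9×108 = 144 + 972 = 1116
ΣP(Q1 2016)·Q(Q1 2016) = 2×72 + 10×108 = 144 + 1080 = 1224
Index = 1116 / 1224 × 100 = 91.1765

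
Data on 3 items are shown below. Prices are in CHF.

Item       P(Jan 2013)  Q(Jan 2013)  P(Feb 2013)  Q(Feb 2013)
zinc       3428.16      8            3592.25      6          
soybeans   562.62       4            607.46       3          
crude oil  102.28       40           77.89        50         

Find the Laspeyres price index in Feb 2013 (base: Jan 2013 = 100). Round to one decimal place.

101.5

Laspeyres price index uses base-period quantities as weights.
ΣP(Feb 2013)·Q(Jan 2013) = 3592.25×8 + 607.46×4 + 77.89×40 = 28738 + 2429.84 + 3115.6 = 34283.44
ΣP(Jan 2013)·Q(Jan 2013) = 3428.16×8 + 562.62×4 + 102.28×40 = 27425.28 + 2250.48 + 4091.2 = 33766.96
Index = 34283.44 / 33766.96 × 100 = 101.5295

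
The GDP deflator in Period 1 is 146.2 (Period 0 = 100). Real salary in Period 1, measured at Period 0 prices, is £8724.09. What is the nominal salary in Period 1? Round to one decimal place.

Nominal = Real × (Index/100) = 8724.09 × (146.2/100)
        = 8724.09 × 1.462 = 12754.6196

12754.6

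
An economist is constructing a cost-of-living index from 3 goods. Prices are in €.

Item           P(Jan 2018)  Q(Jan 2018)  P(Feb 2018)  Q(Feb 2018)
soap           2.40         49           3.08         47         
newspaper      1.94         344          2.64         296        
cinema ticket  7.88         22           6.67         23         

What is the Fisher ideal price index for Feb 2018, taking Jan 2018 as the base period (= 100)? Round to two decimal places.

Laspeyres component (base-period weights):
ΣP(Feb 2018)Q(Jan 2018) = 3.08×49 + 2.64×344 + 6.67×22 = 150.92 + 908.16 + 146.74 = 1205.82
ΣP(Jan 2018)Q(Jan 2018) = 2.40×49 + 1.94×344 + 7.88×22 = 117.6 + 667.36 + 173.36 = 958.32
L = 1205.82 / 958.32 × 100 = 125.8264
Paasche component (current-period weights):
ΣP(Feb 2018)Q(Feb 2018) = 3.08×47 + 2.64×296 + 6.67×23 = 144.76 + 781.44 + 153.41 = 1079.61
ΣP(Jan 2018)Q(Feb 2018) = 2.40×47 + 1.94×296 + 7.88×23 = 112.8 + 574.24 + 181.24 = 868.28
P = 1079.61 / 868.28 × 100 = 124.3389
Fisher = √(L × P) = √(125.8264 × 124.3389) = 125.0805

125.08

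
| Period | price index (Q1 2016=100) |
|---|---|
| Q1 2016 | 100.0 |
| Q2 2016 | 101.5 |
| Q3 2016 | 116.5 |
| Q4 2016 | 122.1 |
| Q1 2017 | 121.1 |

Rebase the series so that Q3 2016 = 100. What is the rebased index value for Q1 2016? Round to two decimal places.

Rebased(Q1 2016) = 100.0 / 116.5 × 100 = 85.8369

85.84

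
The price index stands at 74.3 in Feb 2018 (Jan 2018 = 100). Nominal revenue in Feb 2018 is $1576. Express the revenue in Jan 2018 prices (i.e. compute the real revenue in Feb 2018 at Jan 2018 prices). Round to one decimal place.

2121.1

Real = Nominal ÷ (Index/100) = 1576 ÷ (74.3/100)
     = 1576 ÷ 0.743 = 2121.1306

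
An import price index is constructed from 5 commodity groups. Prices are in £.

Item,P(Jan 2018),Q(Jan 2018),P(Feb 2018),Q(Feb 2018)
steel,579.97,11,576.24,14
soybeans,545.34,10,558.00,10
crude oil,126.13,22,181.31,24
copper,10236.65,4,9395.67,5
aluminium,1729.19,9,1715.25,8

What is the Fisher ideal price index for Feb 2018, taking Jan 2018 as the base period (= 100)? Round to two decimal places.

Laspeyres component (base-period weights):
ΣP(Feb 2018)Q(Jan 2018) = 576.24×11 + 558.00×10 + 181.31×22 + 9395.67×4 + 1715.25×9 = 6338.64 + 5580 + 3988.82 + 37582.68 + 15437.25 = 68927.39
ΣP(Jan 2018)Q(Jan 2018) = 579.97×11 + 545.34×10 + 126.13×22 + 10236.65×4 + 1729.19×9 = 6379.67 + 5453.4 + 2774.86 + 40946.6 + 15562.71 = 71117.24
L = 68927.39 / 71117.24 × 100 = 96.9208
Paasche component (current-period weights):
ΣP(Feb 2018)Q(Feb 2018) = 576.24×14 + 558.00×10 + 181.31×24 + 9395.67×5 + 1715.25×8 = 8067.36 + 5580 + 4351.44 + 46978.35 + 13722 = 78699.15
ΣP(Jan 2018)Q(Feb 2018) = 579.97×14 + 545.34×10 + 126.13×24 + 10236.65×5 + 1729.19×8 = 8119.58 + 5453.4 + 3027.12 + 51183.25 + 13833.52 = 81616.87
P = 78699.15 / 81616.87 × 100 = 96.4251
Fisher = √(L × P) = √(96.9208 × 96.4251) = 96.6726

96.67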